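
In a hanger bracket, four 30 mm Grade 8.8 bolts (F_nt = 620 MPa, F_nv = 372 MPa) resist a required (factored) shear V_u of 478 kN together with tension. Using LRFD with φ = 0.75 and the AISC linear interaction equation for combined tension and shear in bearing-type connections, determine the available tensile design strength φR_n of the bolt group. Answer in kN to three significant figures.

A_b = π·30²/4 = 706.9 mm²; f_rv = 478 × 1000 / (4 × 706.9) = 169.1 MPa.
F'_nt = 1.3 F_nt − (F_nt / φF_nv) f_rv = 1.3·620 − (620/(0.75·372))·169.1 = 430.3 MPa, capped at F_nt → F'_nt = 430.3 MPa.
R_n = F'_nt · A_b · n = 430.3 × 706.9 × 4 / 1000 = 1217 kN.
Design strength φR_n = 0.75 × 1217 = 913 kN.

913 kN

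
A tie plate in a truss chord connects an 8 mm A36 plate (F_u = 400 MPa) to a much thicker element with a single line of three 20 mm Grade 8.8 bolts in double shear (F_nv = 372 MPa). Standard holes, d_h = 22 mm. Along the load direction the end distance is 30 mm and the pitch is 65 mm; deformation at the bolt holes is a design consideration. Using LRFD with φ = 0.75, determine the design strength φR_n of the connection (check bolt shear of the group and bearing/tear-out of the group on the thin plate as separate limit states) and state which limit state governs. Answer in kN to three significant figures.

285 kN (bearing governs)

Bolt shear: A_b = π·20²/4 = 314.2 mm²; R_n = 372 × 314.2 × 3 × 2 / 1000 = 701.2 kN → 0.75 × 701.2 = 526 kN.
Bearing (1.2 l_c t F_u ≤ 2.4 d t F_u): upper limit = 2.4·20·8·400 / 1000 = 153.6 kN.
  Edge l_c = 30 − 22/2 = 19 → r_n = 72.96 kN; interior l_c = 65 − 22 = 43 → r_n = 153.6 kN.
  R_n,bearing = 1·72.96 + 2·153.6 = 380.2 kN → 0.75 × 380.2 = 285 kN.
Bearing governs: 285 kN.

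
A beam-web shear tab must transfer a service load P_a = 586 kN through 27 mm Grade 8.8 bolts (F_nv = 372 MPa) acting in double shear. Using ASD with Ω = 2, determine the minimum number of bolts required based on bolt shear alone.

A_b = π·27²/4 = 572.6 mm².
Per-bolt allowable strength R_n/Ω = 372 × 572.6 × 2 / 1000 / 2 = 213 kN.
n ≥ 586 / 213 = 2.751 → use 3 bolts.

3 bolts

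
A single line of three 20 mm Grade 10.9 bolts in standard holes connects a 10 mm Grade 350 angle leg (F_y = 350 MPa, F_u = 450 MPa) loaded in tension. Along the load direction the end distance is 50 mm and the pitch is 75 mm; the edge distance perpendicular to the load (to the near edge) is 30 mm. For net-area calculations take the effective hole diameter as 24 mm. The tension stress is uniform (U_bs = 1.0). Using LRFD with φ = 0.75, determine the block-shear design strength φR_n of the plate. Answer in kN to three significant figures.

Shear plane L_v = 50 + 2·75 = 200 mm; A_gv = 200 × 10 = 2000 mm².
A_nv = (200 − 2.5·24) × 10 = 1400 mm².
A_nt = (30 − 0.5·24) × 10 = 180 mm².
0.6 F_u A_nv = 378 kN; 0.6 F_y A_gv = 420 kN → shear rupture governs the shear term.
R_n = 378 + 1.0 × 450 × 180 / 1000 = 459 kN.
Design strength φR_n = 0.75 × 459 = 344 kN.

344 kN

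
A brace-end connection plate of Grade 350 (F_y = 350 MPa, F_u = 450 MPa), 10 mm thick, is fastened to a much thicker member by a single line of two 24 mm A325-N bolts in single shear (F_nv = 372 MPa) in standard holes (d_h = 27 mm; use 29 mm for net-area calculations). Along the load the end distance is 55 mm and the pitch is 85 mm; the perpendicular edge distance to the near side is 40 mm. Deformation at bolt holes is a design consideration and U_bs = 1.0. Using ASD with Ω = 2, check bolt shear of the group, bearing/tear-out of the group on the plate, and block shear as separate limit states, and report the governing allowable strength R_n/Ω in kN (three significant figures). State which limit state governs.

168 kN (bolt shear governs)

Bolt shear: A_b = π·24²/4 = 452.4 mm²; R_n = 372 × 452.4 × 2 × 1 / 1000 = 336.6 kN → 336.6 / 2 = 168 kN.
Bearing: edge l_c = 41.5, r_n = 224.1 kN; interior l_c = 58, r_n = 259.2 kN; R_n = 224.1 + 1·259.2 = 483.3 kN → 242 kN.
Block shear: A_gv = 1400, A_nv = 965, A_nt = 255 mm²; R_n = min(0.6F_uA_nv, 0.6F_yA_gv) + U_bs·F_u·A_nt = 375.3 kN → 188 kN.
Bolt shear governs: 168 kN.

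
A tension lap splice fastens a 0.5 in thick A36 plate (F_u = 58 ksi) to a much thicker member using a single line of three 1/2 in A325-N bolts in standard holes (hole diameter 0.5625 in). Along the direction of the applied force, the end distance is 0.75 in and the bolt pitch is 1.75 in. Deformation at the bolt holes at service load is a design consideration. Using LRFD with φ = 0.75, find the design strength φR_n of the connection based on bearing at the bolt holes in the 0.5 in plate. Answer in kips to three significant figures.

Per bolt r_n = 1.2 l_c t F_u ≤ 2.4 d t F_u; upper limit = 2.4 × 0.5 × 0.5 × 58 = 34.8 kips.
Edge bolt: l_c = 0.75 − 0.5625/2 = 0.4688 in → 1.2 × 0.4688 × 0.5 × 58 = 16.31 → r_n = 16.31 kips.
Interior bolts: l_c = 1.75 − 0.5625 = 1.188 in → 1.2 × 1.188 × 0.5 × 58 = 41.33 → r_n = 34.8 kips.
R_n = 1 × 16.31 + 2 × 34.8 = 85.91 kips.
Design strength φR_n = 0.75 × 85.91 = 64.4 kips.

64.4 kips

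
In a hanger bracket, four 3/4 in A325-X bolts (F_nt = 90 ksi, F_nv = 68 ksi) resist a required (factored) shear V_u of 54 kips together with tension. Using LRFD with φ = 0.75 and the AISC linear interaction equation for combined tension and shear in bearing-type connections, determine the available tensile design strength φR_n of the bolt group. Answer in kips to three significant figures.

83.6 kips

A_b = π·0.75²/4 = 0.4418 in²; f_rv = 54 / (4 × 0.4418) = 30.56 ksi.
F'_nt = 1.3 F_nt − (F_nt / φF_nv) f_rv = 1.3·90 − (90/(0.75·68))·30.56 = 63.07 ksi, capped at F_nt → F'_nt = 63.07 ksi.
R_n = F'_nt · A_b · n = 63.07 × 0.4418 × 4 = 111.5 kips.
Design strength φR_n = 0.75 × 111.5 = 83.6 kips.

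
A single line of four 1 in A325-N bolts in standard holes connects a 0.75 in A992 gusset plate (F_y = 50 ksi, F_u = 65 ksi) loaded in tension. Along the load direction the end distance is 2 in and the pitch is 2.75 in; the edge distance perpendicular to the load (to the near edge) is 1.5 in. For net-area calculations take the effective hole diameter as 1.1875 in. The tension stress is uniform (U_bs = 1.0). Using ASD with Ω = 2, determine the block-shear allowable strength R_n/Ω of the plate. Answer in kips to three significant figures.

Shear plane L_v = 2 + 3·2.75 = 10.25 in; A_gv = 10.25 × 0.75 = 7.688 in².
A_nv = (10.25 − 3.5·1.1875) × 0.75 = 4.57 in².
A_nt = (1.5 − 0.5·1.1875) × 0.75 = 0.6797 in².
0.6 F_u A_nv = 178.2 kips; 0.6 F_y A_gv = 230.6 kips → shear rupture governs the shear term.
R_n = 178.2 + 1.0 × 65 × 0.6797 = 222.4 kips.
Allowable strength R_n/Ω = 222.4 / 2 = 111 kips.

111 kips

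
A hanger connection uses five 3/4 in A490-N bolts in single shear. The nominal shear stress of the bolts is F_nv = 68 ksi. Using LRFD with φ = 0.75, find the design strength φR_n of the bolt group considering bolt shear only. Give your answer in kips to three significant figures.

A_b = π × 0.75² / 4 = 0.4418 in².
R_n = F_nv · A_b · n · n_s = 68 × 0.4418 × 5 × 1 = 150.2 kips.
Design strength φR_n = 0.75 × 150.2 = 113 kips.

113 kips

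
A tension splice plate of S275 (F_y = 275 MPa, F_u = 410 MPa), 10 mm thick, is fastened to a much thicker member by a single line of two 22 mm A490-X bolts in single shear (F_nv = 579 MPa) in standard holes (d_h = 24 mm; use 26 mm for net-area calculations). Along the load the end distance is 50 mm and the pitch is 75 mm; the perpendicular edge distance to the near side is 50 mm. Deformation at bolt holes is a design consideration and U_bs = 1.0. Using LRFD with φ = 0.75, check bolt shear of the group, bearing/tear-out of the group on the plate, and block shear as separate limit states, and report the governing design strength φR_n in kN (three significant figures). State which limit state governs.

268 kN (block shear governs)

Bolt shear: A_b = π·22²/4 = 380.1 mm²; R_n = 579 × 380.1 × 2 × 1 / 1000 = 440.2 kN → 0.75 × 440.2 = 330 kN.
Bearing: edge l_c = 38, r_n = 187 kN; interior l_c = 51, r_n = 216.5 kN; R_n = 187 + 1·216.5 = 403.4 kN → 303 kN.
Block shear: A_gv = 1250, A_nv = 860, A_nt = 370 mm²; R_n = min(0.6F_uA_nv, 0.6F_yA_gv) + U_bs·F_u·A_nt = 357.9 kN → 268 kN.
Block shear governs: 268 kN.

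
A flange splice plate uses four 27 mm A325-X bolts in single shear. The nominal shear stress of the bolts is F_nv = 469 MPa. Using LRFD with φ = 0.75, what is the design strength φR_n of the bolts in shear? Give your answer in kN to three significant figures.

A_b = π × 27² / 4 = 572.6 mm².
R_n = F_nv · A_b · n · n_s = 469 × 572.6 × 4 × 1 / 1000 = 1074 kN.
Design strength φR_n = 0.75 × 1074 = 806 kN.

806 kN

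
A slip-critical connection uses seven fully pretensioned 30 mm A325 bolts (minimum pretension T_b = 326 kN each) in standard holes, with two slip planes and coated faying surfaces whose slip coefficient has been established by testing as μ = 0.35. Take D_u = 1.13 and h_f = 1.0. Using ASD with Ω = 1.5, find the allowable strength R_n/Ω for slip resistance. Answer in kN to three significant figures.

R_n = μ · D_u · h_f · T_b · n_s · n_b = 0.35 × 1.13 × 1.0 × 326 × 2 × 7 = 1805 kN.
Allowable strength R_n/Ω = 1805 / 1.5 = 1200 kN.

1200 kN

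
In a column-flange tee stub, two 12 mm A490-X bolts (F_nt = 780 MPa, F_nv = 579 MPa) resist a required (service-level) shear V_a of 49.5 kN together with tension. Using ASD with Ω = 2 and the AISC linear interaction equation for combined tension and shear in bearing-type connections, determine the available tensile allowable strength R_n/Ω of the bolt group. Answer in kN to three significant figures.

48 kN

A_b = π·12²/4 = 113.1 mm²; f_rv = 49.5 × 1000 / (2 × 113.1) = 218.8 MPa.
F'_nt = 1.3 F_nt − (Ω F_nt / F_nv) f_rv = 1.3·780 − (2·780/579)·218.8 = 424.4 MPa, capped at F_nt → F'_nt = 424.4 MPa.
R_n = F'_nt · A_b · n = 424.4 × 113.1 × 2 / 1000 = 95.99 kN.
Allowable strength R_n/Ω = 95.99 / 2 = 48 kN.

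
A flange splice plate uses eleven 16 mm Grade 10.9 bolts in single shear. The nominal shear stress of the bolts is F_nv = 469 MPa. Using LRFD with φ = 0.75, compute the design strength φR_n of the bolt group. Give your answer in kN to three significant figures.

778 kN

A_b = π × 16² / 4 = 201.1 mm².
R_n = F_nv · A_b · n · n_s = 469 × 201.1 × 11 × 1 / 1000 = 1037 kN.
Design strength φR_n = 0.75 × 1037 = 778 kN.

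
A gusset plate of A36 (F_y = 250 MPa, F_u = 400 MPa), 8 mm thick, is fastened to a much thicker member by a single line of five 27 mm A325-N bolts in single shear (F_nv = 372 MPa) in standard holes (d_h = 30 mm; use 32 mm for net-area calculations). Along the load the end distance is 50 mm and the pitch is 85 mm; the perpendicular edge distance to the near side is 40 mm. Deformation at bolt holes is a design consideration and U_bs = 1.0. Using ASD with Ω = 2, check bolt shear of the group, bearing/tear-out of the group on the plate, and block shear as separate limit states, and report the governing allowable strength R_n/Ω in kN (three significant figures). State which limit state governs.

272 kN (block shear governs)

Bolt shear: A_b = π·27²/4 = 572.6 mm²; R_n = 372 × 572.6 × 5 × 1 / 1000 = 1065 kN → 1065 / 2 = 532 kN.
Bearing: edge l_c = 35, r_n = 134.4 kN; interior l_c = 55, r_n = 207.4 kN; R_n = 134.4 + 4·207.4 = 963.8 kN → 482 kN.
Block shear: A_gv = 3120, A_nv = 1968, A_nt = 192 mm²; R_n = min(0.6F_uA_nv, 0.6F_yA_gv) + U_bs·F_u·A_nt = 544.8 kN → 272 kN.
Block shear governs: 272 kN.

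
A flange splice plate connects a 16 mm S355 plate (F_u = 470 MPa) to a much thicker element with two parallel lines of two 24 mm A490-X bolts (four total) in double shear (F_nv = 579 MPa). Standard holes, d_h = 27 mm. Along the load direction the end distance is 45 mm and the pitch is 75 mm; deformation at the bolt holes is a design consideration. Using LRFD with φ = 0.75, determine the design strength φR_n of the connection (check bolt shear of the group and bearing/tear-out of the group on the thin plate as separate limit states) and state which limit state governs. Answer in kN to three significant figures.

1080 kN (bearing governs)

Bolt shear: A_b = π·24²/4 = 452.4 mm²; R_n = 579 × 452.4 × 4 × 2 / 1000 = 2095 kN → 0.75 × 2095 = 1570 kN.
Bearing (1.2 l_c t F_u ≤ 2.4 d t F_u): upper limit = 2.4·24·16·470 / 1000 = 433.2 kN.
  Edge l_c = 45 − 27/2 = 31.5 → r_n = 284.3 kN; interior l_c = 75 − 27 = 48 → r_n = 433.2 kN.
  R_n,bearing = 2·284.3 + 2·433.2 = 1435 kN → 0.75 × 1435 = 1080 kN.
Bearing governs: 1080 kN.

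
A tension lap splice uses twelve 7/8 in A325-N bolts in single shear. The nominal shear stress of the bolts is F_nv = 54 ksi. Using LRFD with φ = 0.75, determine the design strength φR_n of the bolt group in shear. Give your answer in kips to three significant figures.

292 kips

A_b = π × 0.875² / 4 = 0.6013 in².
R_n = F_nv · A_b · n · n_s = 54 × 0.6013 × 12 × 1 = 389.7 kips.
Design strength φR_n = 0.75 × 389.7 = 292 kips.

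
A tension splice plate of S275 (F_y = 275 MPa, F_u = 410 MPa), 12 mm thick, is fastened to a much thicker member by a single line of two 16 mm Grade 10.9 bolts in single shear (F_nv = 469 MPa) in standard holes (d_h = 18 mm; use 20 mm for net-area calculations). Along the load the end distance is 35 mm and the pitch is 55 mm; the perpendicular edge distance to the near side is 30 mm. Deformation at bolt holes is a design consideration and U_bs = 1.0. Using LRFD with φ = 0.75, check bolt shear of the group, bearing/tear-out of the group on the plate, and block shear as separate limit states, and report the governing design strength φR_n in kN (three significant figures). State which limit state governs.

141 kN (bolt shear governs)

Bolt shear: A_b = π·16²/4 = 201.1 mm²; R_n = 469 × 201.1 × 2 × 1 / 1000 = 188.6 kN → 0.75 × 188.6 = 141 kN.
Bearing: edge l_c = 26, r_n = 153.5 kN; interior l_c = 37, r_n = 188.9 kN; R_n = 153.5 + 1·188.9 = 342.4 kN → 257 kN.
Block shear: A_gv = 1080, A_nv = 720, A_nt = 240 mm²; R_n = min(0.6F_uA_nv, 0.6F_yA_gv) + U_bs·F_u·A_nt = 275.5 kN → 207 kN.
Bolt shear governs: 141 kN.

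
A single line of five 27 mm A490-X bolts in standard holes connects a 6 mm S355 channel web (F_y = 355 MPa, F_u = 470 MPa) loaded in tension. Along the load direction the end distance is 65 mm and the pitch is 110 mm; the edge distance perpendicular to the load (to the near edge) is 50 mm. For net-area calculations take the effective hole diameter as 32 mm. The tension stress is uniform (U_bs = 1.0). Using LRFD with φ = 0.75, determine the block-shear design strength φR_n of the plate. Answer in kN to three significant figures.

530 kN

Shear plane L_v = 65 + 4·110 = 505 mm; A_gv = 505 × 6 = 3030 mm².
A_nv = (505 − 4.5·32) × 6 = 2166 mm².
A_nt = (50 − 0.5·32) × 6 = 204 mm².
0.6 F_u A_nv = 610.8 kN; 0.6 F_y A_gv = 645.4 kN → shear rupture governs the shear term.
R_n = 610.8 + 1.0 × 470 × 204 / 1000 = 706.7 kN.
Design strength φR_n = 0.75 × 706.7 = 530 kN.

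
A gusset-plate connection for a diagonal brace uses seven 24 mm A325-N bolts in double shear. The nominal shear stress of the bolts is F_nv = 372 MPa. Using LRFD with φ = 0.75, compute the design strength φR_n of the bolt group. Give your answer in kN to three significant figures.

1770 kN

A_b = π × 24² / 4 = 452.4 mm².
R_n = F_nv · A_b · n · n_s = 372 × 452.4 × 7 × 2 / 1000 = 2356 kN.
Design strength φR_n = 0.75 × 2356 = 1770 kN.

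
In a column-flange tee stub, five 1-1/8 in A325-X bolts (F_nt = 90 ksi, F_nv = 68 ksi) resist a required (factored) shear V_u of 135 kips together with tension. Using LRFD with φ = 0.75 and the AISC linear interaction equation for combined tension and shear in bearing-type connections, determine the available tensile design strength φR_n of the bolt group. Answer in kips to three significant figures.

A_b = π·1.125²/4 = 0.994 in²; f_rv = 135 / (5 × 0.994) = 27.16 ksi.
F'_nt = 1.3 F_nt − (F_nt / φF_nv) f_rv = 1.3·90 − (90/(0.75·68))·27.16 = 69.07 ksi, capped at F_nt → F'_nt = 69.07 ksi.
R_n = F'_nt · A_b · n = 69.07 × 0.994 × 5 = 343.3 kips.
Design strength φR_n = 0.75 × 343.3 = 257 kips.

257 kips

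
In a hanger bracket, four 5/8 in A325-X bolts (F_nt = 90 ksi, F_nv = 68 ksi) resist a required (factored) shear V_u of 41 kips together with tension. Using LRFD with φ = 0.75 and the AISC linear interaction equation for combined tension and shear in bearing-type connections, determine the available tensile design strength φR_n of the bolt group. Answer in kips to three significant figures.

A_b = π·0.625²/4 = 0.3068 in²; f_rv = 41 / (4 × 0.3068) = 33.41 ksi.
F'_nt = 1.3 F_nt − (F_nt / φF_nv) f_rv = 1.3·90 − (90/(0.75·68))·33.41 = 58.04 ksi, capped at F_nt → F'_nt = 58.04 ksi.
R_n = F'_nt · A_b · n = 58.04 × 0.3068 × 4 = 71.23 kips.
Design strength φR_n = 0.75 × 71.23 = 53.4 kips.

53.4 kips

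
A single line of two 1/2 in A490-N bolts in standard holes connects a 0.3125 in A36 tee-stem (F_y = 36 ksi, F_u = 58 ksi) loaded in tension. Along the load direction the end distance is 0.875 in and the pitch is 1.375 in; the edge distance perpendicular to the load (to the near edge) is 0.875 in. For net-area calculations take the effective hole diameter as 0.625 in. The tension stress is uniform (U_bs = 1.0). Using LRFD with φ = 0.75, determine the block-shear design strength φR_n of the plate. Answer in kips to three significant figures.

18.4 kips

Shear plane L_v = 0.875 + 1·1.375 = 2.25 in; A_gv = 2.25 × 0.3125 = 0.7031 in².
A_nv = (2.25 − 1.5·0.625) × 0.3125 = 0.4102 in².
A_nt = (0.875 − 0.5·0.625) × 0.3125 = 0.1758 in².
0.6 F_u A_nv = 14.27 kips; 0.6 F_y A_gv = 15.19 kips → shear rupture governs the shear term.
R_n = 14.27 + 1.0 × 58 × 0.1758 = 24.47 kips.
Design strength φR_n = 0.75 × 24.47 = 18.4 kips.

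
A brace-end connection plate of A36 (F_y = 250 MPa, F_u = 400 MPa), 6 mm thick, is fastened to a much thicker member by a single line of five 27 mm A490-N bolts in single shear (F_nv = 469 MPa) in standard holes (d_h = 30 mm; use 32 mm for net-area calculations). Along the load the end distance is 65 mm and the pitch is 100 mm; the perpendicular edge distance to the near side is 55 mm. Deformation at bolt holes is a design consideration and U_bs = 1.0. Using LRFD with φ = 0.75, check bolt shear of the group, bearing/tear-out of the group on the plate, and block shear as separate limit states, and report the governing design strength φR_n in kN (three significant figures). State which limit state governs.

Bolt shear: A_b = π·27²/4 = 572.6 mm²; R_n = 469 × 572.6 × 5 × 1 / 1000 = 1343 kN → 0.75 × 1343 = 1010 kN.
Bearing: edge l_c = 50, r_n = 144 kN; interior l_c = 70, r_n = 155.5 kN; R_n = 144 + 4·155.5 = 766.1 kN → 575 kN.
Block shear: A_gv = 2790, A_nv = 1926, A_nt = 234 mm²; R_n = min(0.6F_uA_nv, 0.6F_yA_gv) + U_bs·F_u·A_nt = 512.1 kN → 384 kN.
Block shear governs: 384 kN.

384 kN (block shear governs)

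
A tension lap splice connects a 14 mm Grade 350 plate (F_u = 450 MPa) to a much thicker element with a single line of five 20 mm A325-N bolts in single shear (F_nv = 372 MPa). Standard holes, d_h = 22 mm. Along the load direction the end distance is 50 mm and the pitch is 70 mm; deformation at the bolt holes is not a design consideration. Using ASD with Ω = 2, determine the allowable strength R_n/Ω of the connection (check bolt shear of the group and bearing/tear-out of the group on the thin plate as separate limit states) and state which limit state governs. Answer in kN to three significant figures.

292 kN (bolt shear governs)

Bolt shear: A_b = π·20²/4 = 314.2 mm²; R_n = 372 × 314.2 × 5 × 1 / 1000 = 584.3 kN → 584.3 / 2 = 292 kN.
Bearing (1.5 l_c t F_u ≤ 3.0 d t F_u): upper limit = 3.0·20·14·450 / 1000 = 378 kN.
  Edge l_c = 50 − 22/2 = 39 → r_n = 368.6 kN; interior l_c = 70 − 22 = 48 → r_n = 378 kN.
  R_n,bearing = 1·368.6 + 4·378 = 1881 kN → 1881 / 2 = 940 kN.
Bolt shear governs: 292 kN.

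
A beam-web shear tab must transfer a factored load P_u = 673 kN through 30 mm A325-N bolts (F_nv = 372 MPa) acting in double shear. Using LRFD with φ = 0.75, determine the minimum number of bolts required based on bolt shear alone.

2 bolts

A_b = π·30²/4 = 706.9 mm².
Per-bolt design strength φR_n = 0.75 × 372 × 706.9 × 2 / 1000 = 394.4 kN.
n ≥ 673 / 394.4 = 1.706 → use 2 bolts.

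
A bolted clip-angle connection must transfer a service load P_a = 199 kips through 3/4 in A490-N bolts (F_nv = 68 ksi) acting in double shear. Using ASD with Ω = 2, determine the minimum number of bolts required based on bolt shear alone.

A_b = π·0.75²/4 = 0.4418 in².
Per-bolt allowable strength R_n/Ω = 68 × 0.4418 × 2 / 2 = 30.04 kips.
n ≥ 199 / 30.04 = 6.624 → use 7 bolts.

7 bolts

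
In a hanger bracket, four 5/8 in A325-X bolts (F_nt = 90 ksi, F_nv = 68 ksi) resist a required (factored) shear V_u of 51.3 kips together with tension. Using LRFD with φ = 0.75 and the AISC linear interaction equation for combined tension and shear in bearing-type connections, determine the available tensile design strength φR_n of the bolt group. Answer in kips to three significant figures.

A_b = π·0.625²/4 = 0.3068 in²; f_rv = 51.3 / (4 × 0.3068) = 41.8 ksi.
F'_nt = 1.3 F_nt − (F_nt / φF_nv) f_rv = 1.3·90 − (90/(0.75·68))·41.8 = 43.23 ksi, capped at F_nt → F'_nt = 43.23 ksi.
R_n = F'_nt · A_b · n = 43.23 × 0.3068 × 4 = 53.05 kips.
Design strength φR_n = 0.75 × 53.05 = 39.8 kips.

39.8 kips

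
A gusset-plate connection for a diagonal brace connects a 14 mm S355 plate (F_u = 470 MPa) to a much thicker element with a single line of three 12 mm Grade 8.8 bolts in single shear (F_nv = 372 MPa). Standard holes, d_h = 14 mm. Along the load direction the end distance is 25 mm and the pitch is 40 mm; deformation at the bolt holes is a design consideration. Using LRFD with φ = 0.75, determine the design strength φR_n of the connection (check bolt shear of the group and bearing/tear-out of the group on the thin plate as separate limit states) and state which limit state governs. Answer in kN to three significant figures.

Bolt shear: A_b = π·12²/4 = 113.1 mm²; R_n = 372 × 113.1 × 3 × 1 / 1000 = 126.2 kN → 0.75 × 126.2 = 94.7 kN.
Bearing (1.2 l_c t F_u ≤ 2.4 d t F_u): upper limit = 2.4·12·14·470 / 1000 = 189.5 kN.
  Edge l_c = 25 − 14/2 = 18 → r_n = 142.1 kN; interior l_c = 40 − 14 = 26 → r_n = 189.5 kN.
  R_n,bearing = 1·142.1 + 2·189.5 = 521.1 kN → 0.75 × 521.1 = 391 kN.
Bolt shear governs: 94.7 kN.

94.7 kN (bolt shear governs)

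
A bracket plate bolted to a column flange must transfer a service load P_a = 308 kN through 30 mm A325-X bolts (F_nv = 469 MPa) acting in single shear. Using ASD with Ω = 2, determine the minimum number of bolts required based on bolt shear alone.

2 bolts

A_b = π·30²/4 = 706.9 mm².
Per-bolt allowable strength R_n/Ω = 469 × 706.9 × 1 / 1000 / 2 = 165.8 kN.
n ≥ 308 / 165.8 = 1.858 → use 2 bolts.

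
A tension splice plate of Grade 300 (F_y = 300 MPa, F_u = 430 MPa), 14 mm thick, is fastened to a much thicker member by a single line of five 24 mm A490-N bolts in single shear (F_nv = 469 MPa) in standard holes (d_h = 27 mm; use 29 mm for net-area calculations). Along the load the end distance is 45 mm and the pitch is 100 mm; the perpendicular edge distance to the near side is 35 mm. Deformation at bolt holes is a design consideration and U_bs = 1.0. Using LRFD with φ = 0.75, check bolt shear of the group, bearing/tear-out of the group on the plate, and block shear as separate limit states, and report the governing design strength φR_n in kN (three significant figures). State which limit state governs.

Bolt shear: A_b = π·24²/4 = 452.4 mm²; R_n = 469 × 452.4 × 5 × 1 / 1000 = 1061 kN → 0.75 × 1061 = 796 kN.
Bearing: edge l_c = 31.5, r_n = 227.6 kN; interior l_c = 73, r_n = 346.8 kN; R_n = 227.6 + 4·346.8 = 1615 kN → 1210 kN.
Block shear: A_gv = 6230, A_nv = 4403, A_nt = 287 mm²; R_n = min(0.6F_uA_nv, 0.6F_yA_gv) + U_bs·F_u·A_nt = 1245 kN → 934 kN.
Bolt shear governs: 796 kN.

796 kN (bolt shear governs)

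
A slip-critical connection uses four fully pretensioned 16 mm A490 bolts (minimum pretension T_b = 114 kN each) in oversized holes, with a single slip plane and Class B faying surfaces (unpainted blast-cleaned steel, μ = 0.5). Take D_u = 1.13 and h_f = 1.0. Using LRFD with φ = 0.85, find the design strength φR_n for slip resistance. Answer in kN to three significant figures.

219 kN

R_n = μ · D_u · h_f · T_b · n_s · n_b = 0.5 × 1.13 × 1.0 × 114 × 1 × 4 = 257.6 kN.
Design strength φR_n = 0.85 × 257.6 = 219 kN.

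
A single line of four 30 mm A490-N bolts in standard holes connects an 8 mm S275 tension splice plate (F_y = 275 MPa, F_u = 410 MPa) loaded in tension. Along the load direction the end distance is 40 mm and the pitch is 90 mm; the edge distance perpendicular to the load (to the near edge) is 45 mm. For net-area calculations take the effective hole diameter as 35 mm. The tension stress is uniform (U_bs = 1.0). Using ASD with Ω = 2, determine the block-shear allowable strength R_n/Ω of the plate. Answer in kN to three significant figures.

Shear plane L_v = 40 + 3·90 = 310 mm; A_gv = 310 × 8 = 2480 mm².
A_nv = (310 − 3.5·35) × 8 = 1500 mm².
A_nt = (45 − 0.5·35) × 8 = 220 mm².
0.6 F_u A_nv = 369 kN; 0.6 F_y A_gv = 409.2 kN → shear rupture governs the shear term.
R_n = 369 + 1.0 × 410 × 220 / 1000 = 459.2 kN.
Allowable strength R_n/Ω = 459.2 / 2 = 230 kN.

230 kN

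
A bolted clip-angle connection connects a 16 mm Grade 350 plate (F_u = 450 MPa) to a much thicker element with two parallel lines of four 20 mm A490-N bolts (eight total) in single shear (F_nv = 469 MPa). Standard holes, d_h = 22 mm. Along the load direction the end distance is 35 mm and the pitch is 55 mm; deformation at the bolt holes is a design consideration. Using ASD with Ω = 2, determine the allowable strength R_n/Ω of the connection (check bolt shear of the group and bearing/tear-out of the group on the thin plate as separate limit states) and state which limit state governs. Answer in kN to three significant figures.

Bolt shear: A_b = π·20²/4 = 314.2 mm²; R_n = 469 × 314.2 × 8 × 1 / 1000 = 1179 kN → 1179 / 2 = 589 kN.
Bearing (1.2 l_c t F_u ≤ 2.4 d t F_u): upper limit = 2.4·20·16·450 / 1000 = 345.6 kN.
  Edge l_c = 35 − 22/2 = 24 → r_n = 207.4 kN; interior l_c = 55 − 22 = 33 → r_n = 285.1 kN.
  R_n,bearing = 2·207.4 + 6·285.1 = 2125 kN → 2125 / 2 = 1060 kN.
Bolt shear governs: 589 kN.

589 kN (bolt shear governs)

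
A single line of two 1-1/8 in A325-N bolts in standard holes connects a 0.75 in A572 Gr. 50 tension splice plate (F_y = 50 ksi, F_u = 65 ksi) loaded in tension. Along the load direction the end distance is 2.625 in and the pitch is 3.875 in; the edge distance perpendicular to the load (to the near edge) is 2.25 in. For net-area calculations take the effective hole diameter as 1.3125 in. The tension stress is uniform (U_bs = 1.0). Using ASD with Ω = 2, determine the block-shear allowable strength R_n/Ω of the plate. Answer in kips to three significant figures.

Shear plane L_v = 2.625 + 1·3.875 = 6.5 in; A_gv = 6.5 × 0.75 = 4.875 in².
A_nv = (6.5 − 1.5·1.3125) × 0.75 = 3.398 in².
A_nt = (2.25 − 0.5·1.3125) × 0.75 = 1.195 in².
0.6 F_u A_nv = 132.5 kips; 0.6 F_y A_gv = 146.2 kips → shear rupture governs the shear term.
R_n = 132.5 + 1.0 × 65 × 1.195 = 210.2 kips.
Allowable strength R_n/Ω = 210.2 / 2 = 105 kips.

105 kips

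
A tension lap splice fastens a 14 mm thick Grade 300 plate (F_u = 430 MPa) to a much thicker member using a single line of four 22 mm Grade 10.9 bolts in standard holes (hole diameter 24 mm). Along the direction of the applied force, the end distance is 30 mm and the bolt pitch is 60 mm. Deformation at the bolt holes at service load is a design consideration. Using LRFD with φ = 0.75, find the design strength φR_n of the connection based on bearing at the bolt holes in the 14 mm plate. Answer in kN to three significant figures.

Per bolt r_n = 1.2 l_c t F_u ≤ 2.4 d t F_u; upper limit = 2.4 × 22 × 14 × 430 / 1000 = 317.9 kN.
Edge bolt: l_c = 30 − 24/2 = 18 mm → 1.2 × 18 × 14 × 430 / 1000 = 130 → r_n = 130 kN.
Interior bolts: l_c = 60 − 24 = 36 mm → 1.2 × 36 × 14 × 430 / 1000 = 260.1 → r_n = 260.1 kN.
R_n = 1 × 130 + 3 × 260.1 = 910.2 kN.
Design strength φR_n = 0.75 × 910.2 = 683 kN.

683 kN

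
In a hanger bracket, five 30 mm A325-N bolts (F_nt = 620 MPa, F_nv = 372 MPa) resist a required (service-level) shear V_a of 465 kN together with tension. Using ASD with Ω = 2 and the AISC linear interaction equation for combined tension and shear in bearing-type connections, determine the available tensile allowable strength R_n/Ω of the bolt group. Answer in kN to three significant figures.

649 kN

A_b = π·30²/4 = 706.9 mm²; f_rv = 465 × 1000 / (5 × 706.9) = 131.6 MPa.
F'_nt = 1.3 F_nt − (Ω F_nt / F_nv) f_rv = 1.3·620 − (2·620/372)·131.6 = 367.4 MPa, capped at F_nt → F'_nt = 367.4 MPa.
R_n = F'_nt · A_b · n = 367.4 × 706.9 × 5 / 1000 = 1299 kN.
Allowable strength R_n/Ω = 1299 / 2 = 649 kN.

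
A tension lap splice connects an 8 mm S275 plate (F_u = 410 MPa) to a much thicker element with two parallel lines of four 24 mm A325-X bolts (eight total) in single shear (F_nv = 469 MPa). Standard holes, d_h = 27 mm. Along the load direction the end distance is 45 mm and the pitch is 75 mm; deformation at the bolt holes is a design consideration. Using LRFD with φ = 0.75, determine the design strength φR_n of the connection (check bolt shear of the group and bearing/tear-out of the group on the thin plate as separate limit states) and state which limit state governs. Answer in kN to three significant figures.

Bolt shear: A_b = π·24²/4 = 452.4 mm²; R_n = 469 × 452.4 × 8 × 1 / 1000 = 1697 kN → 0.75 × 1697 = 1270 kN.
Bearing (1.2 l_c t F_u ≤ 2.4 d t F_u): upper limit = 2.4·24·8·410 / 1000 = 188.9 kN.
  Edge l_c = 45 − 27/2 = 31.5 → r_n = 124 kN; interior l_c = 75 − 27 = 48 → r_n = 188.9 kN.
  R_n,bearing = 2·124 + 6·188.9 = 1382 kN → 0.75 × 1382 = 1040 kN.
Bearing governs: 1040 kN.

1040 kN (bearing governs)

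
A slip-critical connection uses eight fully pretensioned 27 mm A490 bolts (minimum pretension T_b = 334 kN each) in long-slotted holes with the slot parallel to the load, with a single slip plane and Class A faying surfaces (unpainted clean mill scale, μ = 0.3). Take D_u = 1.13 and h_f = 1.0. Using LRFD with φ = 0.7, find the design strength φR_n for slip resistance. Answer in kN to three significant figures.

634 kN

R_n = μ · D_u · h_f · T_b · n_s · n_b = 0.3 × 1.13 × 1.0 × 334 × 1 × 8 = 905.8 kN.
Design strength φR_n = 0.7 × 905.8 = 634 kN.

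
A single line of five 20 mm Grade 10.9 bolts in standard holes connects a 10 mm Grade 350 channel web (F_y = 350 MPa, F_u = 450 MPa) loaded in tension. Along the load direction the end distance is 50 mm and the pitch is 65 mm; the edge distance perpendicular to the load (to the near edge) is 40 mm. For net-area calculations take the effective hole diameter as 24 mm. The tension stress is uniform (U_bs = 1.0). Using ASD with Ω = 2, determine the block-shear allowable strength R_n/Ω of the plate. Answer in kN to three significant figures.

Shear plane L_v = 50 + 4·65 = 310 mm; A_gv = 310 × 10 = 3100 mm².
A_nv = (310 − 4.5·24) × 10 = 2020 mm².
A_nt = (40 − 0.5·24) × 10 = 280 mm².
0.6 F_u A_nv = 545.4 kN; 0.6 F_y A_gv = 651 kN → shear rupture governs the shear term.
R_n = 545.4 + 1.0 × 450 × 280 / 1000 = 671.4 kN.
Allowable strength R_n/Ω = 671.4 / 2 = 336 kN.

336 kN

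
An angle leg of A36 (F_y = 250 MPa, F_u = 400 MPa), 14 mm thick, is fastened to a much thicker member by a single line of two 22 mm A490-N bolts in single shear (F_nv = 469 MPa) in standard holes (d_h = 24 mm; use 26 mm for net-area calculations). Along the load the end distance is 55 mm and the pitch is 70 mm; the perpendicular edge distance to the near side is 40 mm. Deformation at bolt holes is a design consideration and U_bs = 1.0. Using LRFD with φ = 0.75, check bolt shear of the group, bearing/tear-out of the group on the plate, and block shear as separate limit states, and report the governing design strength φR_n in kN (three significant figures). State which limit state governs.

Bolt shear: A_b = π·22²/4 = 380.1 mm²; R_n = 469 × 380.1 × 2 × 1 / 1000 = 356.6 kN → 0.75 × 356.6 = 267 kN.
Bearing: edge l_c = 43, r_n = 289 kN; interior l_c = 46, r_n = 295.7 kN; R_n = 289 + 1·295.7 = 584.6 kN → 438 kN.
Block shear: A_gv = 1750, A_nv = 1204, A_nt = 378 mm²; R_n = min(0.6F_uA_nv, 0.6F_yA_gv) + U_bs·F_u·A_nt = 413.7 kN → 310 kN.
Bolt shear governs: 267 kN.

267 kN (bolt shear governs)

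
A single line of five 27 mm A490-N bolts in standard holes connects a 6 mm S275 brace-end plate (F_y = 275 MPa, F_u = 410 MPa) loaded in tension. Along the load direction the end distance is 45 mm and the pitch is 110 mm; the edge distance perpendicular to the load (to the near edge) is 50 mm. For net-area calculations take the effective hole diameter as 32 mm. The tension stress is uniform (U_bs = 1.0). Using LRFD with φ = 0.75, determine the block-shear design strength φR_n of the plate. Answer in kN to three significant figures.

Shear plane L_v = 45 + 4·110 = 485 mm; A_gv = 485 × 6 = 2910 mm².
A_nv = (485 − 4.5·32) × 6 = 2046 mm².
A_nt = (50 − 0.5·32) × 6 = 204 mm².
0.6 F_u A_nv = 503.3 kN; 0.6 F_y A_gv = 480.2 kN → shear yielding governs the shear term.
R_n = 480.2 + 1.0 × 410 × 204 / 1000 = 563.8 kN.
Design strength φR_n = 0.75 × 563.8 = 423 kN.

423 kN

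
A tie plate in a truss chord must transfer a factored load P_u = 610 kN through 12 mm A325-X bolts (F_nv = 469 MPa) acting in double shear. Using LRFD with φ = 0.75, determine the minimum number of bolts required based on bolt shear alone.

8 bolts

A_b = π·12²/4 = 113.1 mm².
Per-bolt design strength φR_n = 0.75 × 469 × 113.1 × 2 / 1000 = 79.56 kN.
n ≥ 610 / 79.56 = 7.667 → use 8 bolts.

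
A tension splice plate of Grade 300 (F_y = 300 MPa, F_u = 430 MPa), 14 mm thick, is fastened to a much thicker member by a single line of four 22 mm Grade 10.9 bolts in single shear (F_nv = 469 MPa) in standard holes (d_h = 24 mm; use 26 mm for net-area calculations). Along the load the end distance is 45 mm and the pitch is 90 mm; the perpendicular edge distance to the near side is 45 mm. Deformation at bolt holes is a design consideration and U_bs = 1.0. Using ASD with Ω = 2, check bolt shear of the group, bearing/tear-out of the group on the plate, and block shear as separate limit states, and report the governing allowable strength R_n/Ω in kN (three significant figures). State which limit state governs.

Bolt shear: A_b = π·22²/4 = 380.1 mm²; R_n = 469 × 380.1 × 4 × 1 / 1000 = 713.1 kN → 713.1 / 2 = 357 kN.
Bearing: edge l_c = 33, r_n = 238.4 kN; interior l_c = 66, r_n = 317.9 kN; R_n = 238.4 + 3·317.9 = 1192 kN → 596 kN.
Block shear: A_gv = 4410, A_nv = 3136, A_nt = 448 mm²; R_n = min(0.6F_uA_nv, 0.6F_yA_gv) + U_bs·F_u·A_nt = 986.4 kN → 493 kN.
Bolt shear governs: 357 kN.

357 kN (bolt shear governs)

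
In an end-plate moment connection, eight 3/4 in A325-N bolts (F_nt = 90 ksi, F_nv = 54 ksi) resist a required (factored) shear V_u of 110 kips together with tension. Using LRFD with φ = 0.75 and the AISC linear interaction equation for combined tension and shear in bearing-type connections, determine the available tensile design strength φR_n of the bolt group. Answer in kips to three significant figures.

127 kips

A_b = π·0.75²/4 = 0.4418 in²; f_rv = 110 / (8 × 0.4418) = 31.12 ksi.
F'_nt = 1.3 F_nt − (F_nt / φF_nv) f_rv = 1.3·90 − (90/(0.75·54))·31.12 = 47.84 ksi, capped at F_nt → F'_nt = 47.84 ksi.
R_n = F'_nt · A_b · n = 47.84 × 0.4418 × 8 = 169.1 kips.
Design strength φR_n = 0.75 × 169.1 = 127 kips.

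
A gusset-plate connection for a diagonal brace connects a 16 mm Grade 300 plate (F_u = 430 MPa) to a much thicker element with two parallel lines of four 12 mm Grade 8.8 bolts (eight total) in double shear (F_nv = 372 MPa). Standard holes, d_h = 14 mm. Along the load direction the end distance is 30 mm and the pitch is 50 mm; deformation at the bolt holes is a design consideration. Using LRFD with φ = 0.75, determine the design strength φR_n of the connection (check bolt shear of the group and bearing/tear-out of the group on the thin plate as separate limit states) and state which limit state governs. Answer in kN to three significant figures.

505 kN (bolt shear governs)

Bolt shear: A_b = π·12²/4 = 113.1 mm²; R_n = 372 × 113.1 × 8 × 2 / 1000 = 673.2 kN → 0.75 × 673.2 = 505 kN.
Bearing (1.2 l_c t F_u ≤ 2.4 d t F_u): upper limit = 2.4·12·16·430 / 1000 = 198.1 kN.
  Edge l_c = 30 − 14/2 = 23 → r_n = 189.9 kN; interior l_c = 50 − 14 = 36 → r_n = 198.1 kN.
  R_n,bearing = 2·189.9 + 6·198.1 = 1569 kN → 0.75 × 1569 = 1180 kN.
Bolt shear governs: 505 kN.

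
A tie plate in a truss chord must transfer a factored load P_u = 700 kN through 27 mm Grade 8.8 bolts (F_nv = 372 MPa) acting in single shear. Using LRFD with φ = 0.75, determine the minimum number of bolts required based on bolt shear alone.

A_b = π·27²/4 = 572.6 mm².
Per-bolt design strength φR_n = 0.75 × 372 × 572.6 × 1 / 1000 = 159.7 kN.
n ≥ 700 / 159.7 = 4.382 → use 5 bolts.

5 bolts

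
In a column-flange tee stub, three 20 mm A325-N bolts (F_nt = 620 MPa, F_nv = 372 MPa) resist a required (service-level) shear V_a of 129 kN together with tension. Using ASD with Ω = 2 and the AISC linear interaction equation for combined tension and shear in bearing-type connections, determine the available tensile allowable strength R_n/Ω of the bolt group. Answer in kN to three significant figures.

165 kN

A_b = π·20²/4 = 314.2 mm²; f_rv = 129 × 1000 / (3 × 314.2) = 136.9 MPa.
F'_nt = 1.3 F_nt − (Ω F_nt / F_nv) f_rv = 1.3·620 − (2·620/372)·136.9 = 349.8 MPa, capped at F_nt → F'_nt = 349.8 MPa.
R_n = F'_nt · A_b · n = 349.8 × 314.2 × 3 / 1000 = 329.6 kN.
Allowable strength R_n/Ω = 329.6 / 2 = 165 kN.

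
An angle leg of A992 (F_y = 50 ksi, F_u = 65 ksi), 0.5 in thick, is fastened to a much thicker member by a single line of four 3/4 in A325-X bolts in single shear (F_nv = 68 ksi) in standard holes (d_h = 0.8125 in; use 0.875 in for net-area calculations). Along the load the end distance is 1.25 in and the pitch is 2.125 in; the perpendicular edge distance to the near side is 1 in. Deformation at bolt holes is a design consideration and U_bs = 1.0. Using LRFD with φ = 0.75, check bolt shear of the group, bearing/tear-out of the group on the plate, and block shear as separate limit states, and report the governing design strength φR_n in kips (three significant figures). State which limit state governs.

80.4 kips (block shear governs)

Bolt shear: A_b = π·0.75²/4 = 0.4418 in²; R_n = 68 × 0.4418 × 4 × 1 = 120.2 kips → 0.75 × 120.2 = 90.1 kips.
Bearing: edge l_c = 0.8438, r_n = 32.91 kips; interior l_c = 1.312, r_n = 51.19 kips; R_n = 32.91 + 3·51.19 = 186.5 kips → 140 kips.
Block shear: A_gv = 3.812, A_nv = 2.281, A_nt = 0.2812 in²; R_n = min(0.6F_uA_nv, 0.6F_yA_gv) + U_bs·F_u·A_nt = 107.2 kips → 80.4 kips.
Block shear governs: 80.4 kips.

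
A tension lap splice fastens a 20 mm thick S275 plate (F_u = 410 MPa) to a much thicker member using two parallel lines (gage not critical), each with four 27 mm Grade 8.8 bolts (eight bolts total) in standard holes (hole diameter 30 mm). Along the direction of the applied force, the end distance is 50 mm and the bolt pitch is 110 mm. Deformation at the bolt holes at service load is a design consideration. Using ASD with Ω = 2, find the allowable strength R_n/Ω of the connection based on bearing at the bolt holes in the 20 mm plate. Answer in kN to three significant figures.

1940 kN

Per bolt r_n = 1.2 l_c t F_u ≤ 2.4 d t F_u; upper limit = 2.4 × 27 × 20 × 410 / 1000 = 531.4 kN.
Edge bolt: l_c = 50 − 30/2 = 35 mm → 1.2 × 35 × 20 × 410 / 1000 = 344.4 → r_n = 344.4 kN.
Interior bolts: l_c = 110 − 30 = 80 mm → 1.2 × 80 × 20 × 410 / 1000 = 787.2 → r_n = 531.4 kN.
R_n = 2 × 344.4 + 6 × 531.4 = 3877 kN.
Allowable strength R_n/Ω = 3877 / 2 = 1940 kN.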